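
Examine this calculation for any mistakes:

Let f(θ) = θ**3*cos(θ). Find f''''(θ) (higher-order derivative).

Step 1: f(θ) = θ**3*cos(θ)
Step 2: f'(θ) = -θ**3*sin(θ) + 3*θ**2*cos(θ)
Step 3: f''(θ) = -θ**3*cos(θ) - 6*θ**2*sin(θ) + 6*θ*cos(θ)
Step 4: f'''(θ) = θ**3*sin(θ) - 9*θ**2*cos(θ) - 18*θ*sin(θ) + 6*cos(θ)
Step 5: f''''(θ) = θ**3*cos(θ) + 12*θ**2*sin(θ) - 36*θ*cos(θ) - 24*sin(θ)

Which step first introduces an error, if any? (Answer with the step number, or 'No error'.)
No error

All steps in this derivation are correct.
The final answer f''''(θ) = θ**3*cos(θ) + 12*θ**2*sin(θ) - 36*θ*cos(θ) - 24*sin(θ) is valid.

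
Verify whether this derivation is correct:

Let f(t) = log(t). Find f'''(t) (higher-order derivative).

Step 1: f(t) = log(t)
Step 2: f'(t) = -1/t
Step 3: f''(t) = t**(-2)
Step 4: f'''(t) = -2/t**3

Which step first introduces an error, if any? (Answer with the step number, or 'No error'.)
Step 2

Step 2 is incorrect due to a sign flip.
The step shows: -1/t
The correct value should be: 1/t

Explanation: The sign of the whole expression was flipped: the term 1/t was incorrectly written as -1/t
The later steps are derived from this incorrect expression, so the error originates in Step 2.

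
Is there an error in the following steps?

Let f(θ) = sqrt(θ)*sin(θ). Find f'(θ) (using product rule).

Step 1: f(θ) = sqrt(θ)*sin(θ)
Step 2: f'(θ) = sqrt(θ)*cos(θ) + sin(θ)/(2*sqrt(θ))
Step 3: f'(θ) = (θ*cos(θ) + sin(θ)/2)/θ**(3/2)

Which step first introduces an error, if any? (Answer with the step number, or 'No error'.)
Step 3

Step 3 is incorrect due to a wrong exponent.
The step shows: (θ*cos(θ) + sin(θ)/2)/θ**(3/2)
The correct value should be: (θ*cos(θ) + sin(θ)/2)/sqrt(θ)

Explanation: The exponent -1/2 on θ was incorrectly written as -3/2: the term (θ*cos(θ) + sin(θ)/2)/sqrt(θ) was incorrectly written as (θ*cos(θ) + sin(θ)/2)/θ**(3/2)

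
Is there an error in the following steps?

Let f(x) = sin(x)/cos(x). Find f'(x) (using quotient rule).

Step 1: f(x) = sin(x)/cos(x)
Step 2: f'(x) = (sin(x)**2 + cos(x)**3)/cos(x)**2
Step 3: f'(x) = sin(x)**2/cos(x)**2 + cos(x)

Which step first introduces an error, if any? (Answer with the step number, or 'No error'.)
Step 2

Step 2 is incorrect due to a wrong exponent.
The step shows: (sin(x)**2 + cos(x)**3)/cos(x)**2
The correct value should be: (sin(x)**2 + cos(x)**2)/cos(x)**2

Explanation: The exponent 2 on cos(x) was incorrectly written as 3: the term (sin(x)**2 + cos(x)**2)/cos(x)**2 was incorrectly written as (sin(x)**2 + cos(x)**3)/cos(x)**2
The later steps are derived from this incorrect expression, so the error originates in Step 2.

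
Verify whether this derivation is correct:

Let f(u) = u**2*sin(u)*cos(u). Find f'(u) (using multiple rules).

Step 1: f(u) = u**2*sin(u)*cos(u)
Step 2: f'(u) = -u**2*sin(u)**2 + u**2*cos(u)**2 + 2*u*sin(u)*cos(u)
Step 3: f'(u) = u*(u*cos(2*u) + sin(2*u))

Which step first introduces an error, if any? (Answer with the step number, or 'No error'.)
No error

All steps in this derivation are correct.
The final answer f'(u) = u*(u*cos(2*u) + sin(2*u)) is valid.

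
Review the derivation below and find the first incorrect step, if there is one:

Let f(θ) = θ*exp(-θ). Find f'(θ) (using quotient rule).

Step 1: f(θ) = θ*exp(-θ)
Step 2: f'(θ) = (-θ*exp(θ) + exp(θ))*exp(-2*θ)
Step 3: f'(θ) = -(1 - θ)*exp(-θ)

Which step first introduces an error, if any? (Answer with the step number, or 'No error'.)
Step 3

Step 3 is incorrect due to a sign flip.
The step shows: -(1 - θ)*exp(-θ)
The correct value should be: (1 - θ)*exp(-θ)

Explanation: The sign of the whole expression was flipped: the term (1 - θ)*exp(-θ) was incorrectly written as -(1 - θ)*exp(-θ)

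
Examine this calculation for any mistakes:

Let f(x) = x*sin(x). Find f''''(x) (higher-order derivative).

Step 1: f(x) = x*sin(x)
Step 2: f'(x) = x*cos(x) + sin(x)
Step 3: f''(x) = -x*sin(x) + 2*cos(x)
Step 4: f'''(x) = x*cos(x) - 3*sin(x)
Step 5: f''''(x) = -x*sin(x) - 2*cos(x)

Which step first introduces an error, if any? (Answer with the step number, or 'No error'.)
Step 4

Step 4 is incorrect due to a sign flip.
The step shows: x*cos(x) - 3*sin(x)
The correct value should be: -x*cos(x) - 3*sin(x)

Explanation: The sign of one term was flipped: the term -x*cos(x) was incorrectly written as x*cos(x)
The later steps are derived from this incorrect expression, so the error originates in Step 4.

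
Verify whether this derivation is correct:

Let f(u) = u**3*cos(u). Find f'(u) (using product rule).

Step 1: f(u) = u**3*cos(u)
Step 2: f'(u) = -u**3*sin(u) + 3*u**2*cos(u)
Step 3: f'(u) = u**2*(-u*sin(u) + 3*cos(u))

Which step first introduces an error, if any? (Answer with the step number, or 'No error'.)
No error

All steps in this derivation are correct.
The final answer f'(u) = u**2*(-u*sin(u) + 3*cos(u)) is valid.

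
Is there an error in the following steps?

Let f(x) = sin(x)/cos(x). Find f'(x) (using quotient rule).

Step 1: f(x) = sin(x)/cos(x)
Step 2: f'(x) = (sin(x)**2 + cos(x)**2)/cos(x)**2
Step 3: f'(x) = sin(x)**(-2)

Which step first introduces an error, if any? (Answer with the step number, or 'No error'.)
Step 3

Step 3 is incorrect due to a wrong trig function.
The step shows: sin(x)**(-2)
The correct value should be: cos(x)**(-2)

Explanation: cos(x) was incorrectly written as sin(x): the term cos(x)**(-2) was incorrectly written as sin(x)**(-2)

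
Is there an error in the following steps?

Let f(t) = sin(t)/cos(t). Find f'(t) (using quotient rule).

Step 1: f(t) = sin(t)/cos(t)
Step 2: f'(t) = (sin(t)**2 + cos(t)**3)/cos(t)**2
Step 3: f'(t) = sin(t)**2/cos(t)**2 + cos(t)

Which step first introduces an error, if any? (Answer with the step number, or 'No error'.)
Step 2

Step 2 is incorrect due to a wrong exponent.
The step shows: (sin(t)**2 + cos(t)**3)/cos(t)**2
The correct value should be: (sin(t)**2 + cos(t)**2)/cos(t)**2

Explanation: The exponent 2 on cos(t) was incorrectly written as 3: the term (sin(t)**2 + cos(t)**2)/cos(t)**2 was incorrectly written as (sin(t)**2 + cos(t)**3)/cos(t)**2
The later steps are derived from this incorrect expression, so the error originates in Step 2.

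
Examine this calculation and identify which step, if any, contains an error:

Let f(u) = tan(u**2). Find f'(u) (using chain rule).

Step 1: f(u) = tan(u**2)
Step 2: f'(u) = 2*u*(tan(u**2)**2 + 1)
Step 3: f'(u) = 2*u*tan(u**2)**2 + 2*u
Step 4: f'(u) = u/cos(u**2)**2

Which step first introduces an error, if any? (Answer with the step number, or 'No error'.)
Step 4

Step 4 is incorrect due to a wrong coefficient.
The step shows: u/cos(u**2)**2
The correct value should be: 2*u/cos(u**2)**2

Explanation: The coefficient 2 was incorrectly written as 1: the term 2*u/cos(u**2)**2 was incorrectly written as u/cos(u**2)**2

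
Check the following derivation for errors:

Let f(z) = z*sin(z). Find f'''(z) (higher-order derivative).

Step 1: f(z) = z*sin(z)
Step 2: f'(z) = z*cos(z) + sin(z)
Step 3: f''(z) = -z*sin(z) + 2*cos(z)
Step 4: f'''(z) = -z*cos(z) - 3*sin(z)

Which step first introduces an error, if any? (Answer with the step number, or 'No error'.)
No error

All steps in this derivation are correct.
The final answer f'''(z) = -z*cos(z) - 3*sin(z) is valid.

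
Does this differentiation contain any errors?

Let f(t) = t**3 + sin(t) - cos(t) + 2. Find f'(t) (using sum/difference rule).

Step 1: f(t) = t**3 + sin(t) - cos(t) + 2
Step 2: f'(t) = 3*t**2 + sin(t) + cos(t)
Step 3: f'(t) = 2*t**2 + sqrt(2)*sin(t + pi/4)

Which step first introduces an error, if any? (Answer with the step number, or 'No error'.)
Step 3

Step 3 is incorrect due to a wrong coefficient.
The step shows: 2*t**2 + sqrt(2)*sin(t + pi/4)
The correct value should be: 3*t**2 + sqrt(2)*sin(t + pi/4)

Explanation: The coefficient 3 was incorrectly written as 2: the term 3*t**2 was incorrectly written as 2*t**2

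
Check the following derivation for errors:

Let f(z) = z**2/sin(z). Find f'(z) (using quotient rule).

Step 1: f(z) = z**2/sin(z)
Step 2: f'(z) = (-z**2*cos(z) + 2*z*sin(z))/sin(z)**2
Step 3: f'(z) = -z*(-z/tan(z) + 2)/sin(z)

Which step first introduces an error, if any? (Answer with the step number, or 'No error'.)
Step 3

Step 3 is incorrect due to a sign flip.
The step shows: -z*(-z/tan(z) + 2)/sin(z)
The correct value should be: z*(-z/tan(z) + 2)/sin(z)

Explanation: The sign of the whole expression was flipped: the term z*(-z/tan(z) + 2)/sin(z) was incorrectly written as -z*(-z/tan(z) + 2)/sin(z)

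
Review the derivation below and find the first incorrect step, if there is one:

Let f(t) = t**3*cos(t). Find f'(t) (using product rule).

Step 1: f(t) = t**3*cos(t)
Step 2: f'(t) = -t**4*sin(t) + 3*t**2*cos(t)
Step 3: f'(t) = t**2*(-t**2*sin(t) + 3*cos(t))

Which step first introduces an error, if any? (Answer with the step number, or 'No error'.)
Step 2

Step 2 is incorrect due to a wrong exponent.
The step shows: -t**4*sin(t) + 3*t**2*cos(t)
The correct value should be: -t**3*sin(t) + 3*t**2*cos(t)

Explanation: The exponent 3 on t was incorrectly written as 4: the term -t**3*sin(t) was incorrectly written as -t**4*sin(t)
The later steps are derived from this incorrect expression, so the error originates in Step 2.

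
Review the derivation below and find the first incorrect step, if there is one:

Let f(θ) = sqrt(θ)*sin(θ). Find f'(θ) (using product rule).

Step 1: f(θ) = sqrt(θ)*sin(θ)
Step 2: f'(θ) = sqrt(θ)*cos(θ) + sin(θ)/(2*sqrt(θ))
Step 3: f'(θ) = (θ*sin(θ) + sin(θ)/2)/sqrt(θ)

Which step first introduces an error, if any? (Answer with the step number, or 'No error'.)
Step 3

Step 3 is incorrect due to a wrong trig function.
The step shows: (θ*sin(θ) + sin(θ)/2)/sqrt(θ)
The correct value should be: (θ*cos(θ) + sin(θ)/2)/sqrt(θ)

Explanation: cos(θ) was incorrectly written as sin(θ): the term (θ*cos(θ) + sin(θ)/2)/sqrt(θ) was incorrectly written as (θ*sin(θ) + sin(θ)/2)/sqrt(θ)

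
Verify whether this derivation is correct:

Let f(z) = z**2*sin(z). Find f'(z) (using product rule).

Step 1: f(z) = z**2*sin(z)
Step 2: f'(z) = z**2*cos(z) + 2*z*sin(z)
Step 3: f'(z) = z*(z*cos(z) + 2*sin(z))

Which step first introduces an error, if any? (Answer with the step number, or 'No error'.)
No error

All steps in this derivation are correct.
The final answer f'(z) = z*(z*cos(z) + 2*sin(z)) is valid.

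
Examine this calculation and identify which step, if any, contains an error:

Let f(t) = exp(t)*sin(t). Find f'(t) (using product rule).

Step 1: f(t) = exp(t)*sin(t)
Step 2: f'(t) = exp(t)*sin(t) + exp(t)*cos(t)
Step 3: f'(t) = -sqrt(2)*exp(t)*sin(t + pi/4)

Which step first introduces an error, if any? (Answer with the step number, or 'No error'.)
Step 3

Step 3 is incorrect due to a sign flip.
The step shows: -sqrt(2)*exp(t)*sin(t + pi/4)
The correct value should be: sqrt(2)*exp(t)*sin(t + pi/4)

Explanation: The sign of the whole expression was flipped: the term sqrt(2)*exp(t)*sin(t + pi/4) was incorrectly written as -sqrt(2)*exp(t)*sin(t + pi/4)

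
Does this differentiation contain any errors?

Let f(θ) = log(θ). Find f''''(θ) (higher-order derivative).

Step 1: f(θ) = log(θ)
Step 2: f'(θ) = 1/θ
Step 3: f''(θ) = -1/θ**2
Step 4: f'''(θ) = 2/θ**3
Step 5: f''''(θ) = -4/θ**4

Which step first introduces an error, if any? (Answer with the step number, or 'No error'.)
Step 5

Step 5 is incorrect due to a wrong coefficient.
The step shows: -4/θ**4
The correct value should be: -6/θ**4

Explanation: The coefficient -6 was incorrectly written as -4: the term -6/θ**4 was incorrectly written as -4/θ**4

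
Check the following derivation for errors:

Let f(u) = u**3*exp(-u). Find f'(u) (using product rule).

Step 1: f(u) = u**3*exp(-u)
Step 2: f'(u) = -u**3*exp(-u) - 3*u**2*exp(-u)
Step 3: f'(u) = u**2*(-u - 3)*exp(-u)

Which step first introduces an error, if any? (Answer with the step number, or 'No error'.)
Step 2

Step 2 is incorrect due to a sign flip.
The step shows: -u**3*exp(-u) - 3*u**2*exp(-u)
The correct value should be: -u**3*exp(-u) + 3*u**2*exp(-u)

Explanation: The sign of one term was flipped: the term 3*u**2*exp(-u) was incorrectly written as -3*u**2*exp(-u)
The later steps are derived from this incorrect expression, so the error originates in Step 2.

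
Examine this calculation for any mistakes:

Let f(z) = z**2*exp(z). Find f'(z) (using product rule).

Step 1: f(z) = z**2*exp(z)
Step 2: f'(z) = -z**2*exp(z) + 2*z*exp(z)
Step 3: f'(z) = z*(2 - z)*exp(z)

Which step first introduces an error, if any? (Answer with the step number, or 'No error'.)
Step 2

Step 2 is incorrect due to a sign flip.
The step shows: -z**2*exp(z) + 2*z*exp(z)
The correct value should be: z**2*exp(z) + 2*z*exp(z)

Explanation: The sign of one term was flipped: the term z**2*exp(z) was incorrectly written as -z**2*exp(z)
The later steps are derived from this incorrect expression, so the error originates in Step 2.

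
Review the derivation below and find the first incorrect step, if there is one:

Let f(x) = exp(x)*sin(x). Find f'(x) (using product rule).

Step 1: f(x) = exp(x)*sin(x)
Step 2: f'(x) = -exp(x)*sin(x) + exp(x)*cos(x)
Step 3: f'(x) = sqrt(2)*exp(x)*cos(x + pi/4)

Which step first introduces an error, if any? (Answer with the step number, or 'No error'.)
Step 2

Step 2 is incorrect due to a sign flip.
The step shows: -exp(x)*sin(x) + exp(x)*cos(x)
The correct value should be: exp(x)*sin(x) + exp(x)*cos(x)

Explanation: The sign of one term was flipped: the term exp(x)*sin(x) was incorrectly written as -exp(x)*sin(x)
The later steps are derived from this incorrect expression, so the error originates in Step 2.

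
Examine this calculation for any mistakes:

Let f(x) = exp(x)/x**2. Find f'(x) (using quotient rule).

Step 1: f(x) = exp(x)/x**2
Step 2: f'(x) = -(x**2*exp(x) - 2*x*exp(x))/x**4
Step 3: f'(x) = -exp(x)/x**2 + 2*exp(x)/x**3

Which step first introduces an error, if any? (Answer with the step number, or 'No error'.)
Step 2

Step 2 is incorrect due to a sign flip.
The step shows: -(x**2*exp(x) - 2*x*exp(x))/x**4
The correct value should be: (x**2*exp(x) - 2*x*exp(x))/x**4

Explanation: The sign of the whole expression was flipped: the term (x**2*exp(x) - 2*x*exp(x))/x**4 was incorrectly written as -(x**2*exp(x) - 2*x*exp(x))/x**4
The later steps are derived from this incorrect expression, so the error originates in Step 2.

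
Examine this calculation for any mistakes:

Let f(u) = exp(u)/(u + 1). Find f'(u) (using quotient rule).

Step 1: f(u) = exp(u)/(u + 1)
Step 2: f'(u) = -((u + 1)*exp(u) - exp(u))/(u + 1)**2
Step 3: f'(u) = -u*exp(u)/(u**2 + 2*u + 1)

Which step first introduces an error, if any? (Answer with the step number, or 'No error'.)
Step 2

Step 2 is incorrect due to a sign flip.
The step shows: -((u + 1)*exp(u) - exp(u))/(u + 1)**2
The correct value should be: ((u + 1)*exp(u) - exp(u))/(u + 1)**2

Explanation: The sign of the whole expression was flipped: the term ((u + 1)*exp(u) - exp(u))/(u + 1)**2 was incorrectly written as -((u + 1)*exp(u) - exp(u))/(u + 1)**2
The later steps are derived from this incorrect expression, so the error originates in Step 2.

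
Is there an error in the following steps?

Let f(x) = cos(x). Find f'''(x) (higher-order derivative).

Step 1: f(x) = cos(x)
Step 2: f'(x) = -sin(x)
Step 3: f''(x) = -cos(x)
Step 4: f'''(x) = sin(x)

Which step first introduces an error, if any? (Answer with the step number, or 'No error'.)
No error

All steps in this derivation are correct.
The final answer f'''(x) = sin(x) is valid.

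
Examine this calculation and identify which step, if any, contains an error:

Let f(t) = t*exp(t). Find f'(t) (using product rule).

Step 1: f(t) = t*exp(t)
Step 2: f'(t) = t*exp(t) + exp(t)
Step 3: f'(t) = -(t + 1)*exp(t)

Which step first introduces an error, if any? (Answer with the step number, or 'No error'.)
Step 3

Step 3 is incorrect due to a sign flip.
The step shows: -(t + 1)*exp(t)
The correct value should be: (t + 1)*exp(t)

Explanation: The sign of the whole expression was flipped: the term (t + 1)*exp(t) was incorrectly written as -(t + 1)*exp(t)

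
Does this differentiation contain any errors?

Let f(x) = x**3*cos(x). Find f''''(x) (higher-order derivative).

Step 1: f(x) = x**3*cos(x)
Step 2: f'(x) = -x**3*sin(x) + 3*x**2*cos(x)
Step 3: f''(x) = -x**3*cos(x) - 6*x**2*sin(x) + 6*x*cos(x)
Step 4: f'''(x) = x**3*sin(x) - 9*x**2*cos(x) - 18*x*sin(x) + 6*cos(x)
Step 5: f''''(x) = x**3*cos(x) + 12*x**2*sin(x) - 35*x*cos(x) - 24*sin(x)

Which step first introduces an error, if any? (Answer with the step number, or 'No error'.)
Step 5

Step 5 is incorrect due to a wrong coefficient.
The step shows: x**3*cos(x) + 12*x**2*sin(x) - 35*x*cos(x) - 24*sin(x)
The correct value should be: x**3*cos(x) + 12*x**2*sin(x) - 36*x*cos(x) - 24*sin(x)

Explanation: The coefficient -36 was incorrectly written as -35: the term -36*x*cos(x) was incorrectly written as -35*x*cos(x)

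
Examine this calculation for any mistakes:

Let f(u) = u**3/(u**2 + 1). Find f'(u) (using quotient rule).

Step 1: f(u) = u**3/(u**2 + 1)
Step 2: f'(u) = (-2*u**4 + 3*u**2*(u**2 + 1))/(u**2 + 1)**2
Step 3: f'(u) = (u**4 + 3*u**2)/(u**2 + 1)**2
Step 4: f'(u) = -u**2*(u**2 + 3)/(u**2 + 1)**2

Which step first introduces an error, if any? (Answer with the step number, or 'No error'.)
Step 4

Step 4 is incorrect due to a sign flip.
The step shows: -u**2*(u**2 + 3)/(u**2 + 1)**2
The correct value should be: u**2*(u**2 + 3)/(u**2 + 1)**2

Explanation: The sign of the whole expression was flipped: the term u**2*(u**2 + 3)/(u**2 + 1)**2 was incorrectly written as -u**2*(u**2 + 3)/(u**2 + 1)**2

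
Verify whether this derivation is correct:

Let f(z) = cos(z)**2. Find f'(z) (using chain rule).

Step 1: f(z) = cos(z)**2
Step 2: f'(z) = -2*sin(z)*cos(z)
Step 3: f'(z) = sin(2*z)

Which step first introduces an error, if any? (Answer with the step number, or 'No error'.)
Step 3

Step 3 is incorrect due to a sign flip.
The step shows: sin(2*z)
The correct value should be: -sin(2*z)

Explanation: The sign of the whole expression was flipped: the term -sin(2*z) was incorrectly written as sin(2*z)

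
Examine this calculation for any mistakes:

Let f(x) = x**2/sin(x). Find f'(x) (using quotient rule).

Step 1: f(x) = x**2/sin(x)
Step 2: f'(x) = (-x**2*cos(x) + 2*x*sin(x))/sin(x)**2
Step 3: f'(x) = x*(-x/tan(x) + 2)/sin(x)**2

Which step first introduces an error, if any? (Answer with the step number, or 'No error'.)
Step 3

Step 3 is incorrect due to a wrong exponent.
The step shows: x*(-x/tan(x) + 2)/sin(x)**2
The correct value should be: x*(-x/tan(x) + 2)/sin(x)

Explanation: The exponent -1 on sin(x) was incorrectly written as -2: the term x*(-x/tan(x) + 2)/sin(x) was incorrectly written as x*(-x/tan(x) + 2)/sin(x)**2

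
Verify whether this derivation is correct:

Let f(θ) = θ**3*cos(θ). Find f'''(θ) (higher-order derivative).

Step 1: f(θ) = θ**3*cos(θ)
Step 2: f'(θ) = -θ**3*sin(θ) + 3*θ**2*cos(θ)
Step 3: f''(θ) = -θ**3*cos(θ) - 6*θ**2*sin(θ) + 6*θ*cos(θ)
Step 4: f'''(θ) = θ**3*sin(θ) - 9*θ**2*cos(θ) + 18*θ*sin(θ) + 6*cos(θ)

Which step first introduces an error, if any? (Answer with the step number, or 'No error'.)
Step 4

Step 4 is incorrect due to a sign flip.
The step shows: θ**3*sin(θ) - 9*θ**2*cos(θ) + 18*θ*sin(θ) + 6*cos(θ)
The correct value should be: θ**3*sin(θ) - 9*θ**2*cos(θ) - 18*θ*sin(θ) + 6*cos(θ)

Explanation: The sign of one term was flipped: the term -18*θ*sin(θ) was incorrectly written as 18*θ*sin(θ)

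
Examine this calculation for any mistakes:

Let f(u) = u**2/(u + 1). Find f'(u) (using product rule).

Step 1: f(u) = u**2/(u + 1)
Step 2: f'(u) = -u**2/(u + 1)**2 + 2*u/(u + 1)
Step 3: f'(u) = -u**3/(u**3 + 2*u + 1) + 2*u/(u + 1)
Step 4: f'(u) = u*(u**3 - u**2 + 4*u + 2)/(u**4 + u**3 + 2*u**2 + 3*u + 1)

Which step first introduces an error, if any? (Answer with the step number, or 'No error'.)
Step 3

Step 3 is incorrect due to a wrong exponent.
The step shows: -u**3/(u**3 + 2*u + 1) + 2*u/(u + 1)
The correct value should be: -u**2/(u**2 + 2*u + 1) + 2*u/(u + 1)

Explanation: The exponent 2 on u was incorrectly written as 3: the term -u**2/(u**2 + 2*u + 1) was incorrectly written as -u**3/(u**3 + 2*u + 1)
The later steps are derived from this incorrect expression, so the error originates in Step 3.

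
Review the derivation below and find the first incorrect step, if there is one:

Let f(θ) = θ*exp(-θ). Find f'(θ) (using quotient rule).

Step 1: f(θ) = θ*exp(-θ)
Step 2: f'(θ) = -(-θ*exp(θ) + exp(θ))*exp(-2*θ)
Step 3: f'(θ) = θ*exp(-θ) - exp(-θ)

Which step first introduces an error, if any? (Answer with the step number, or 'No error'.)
Step 2

Step 2 is incorrect due to a sign flip.
The step shows: -(-θ*exp(θ) + exp(θ))*exp(-2*θ)
The correct value should be: (-θ*exp(θ) + exp(θ))*exp(-2*θ)

Explanation: The sign of the whole expression was flipped: the term (-θ*exp(θ) + exp(θ))*exp(-2*θ) was incorrectly written as -(-θ*exp(θ) + exp(θ))*exp(-2*θ)
The later steps are derived from this incorrect expression, so the error originates in Step 2.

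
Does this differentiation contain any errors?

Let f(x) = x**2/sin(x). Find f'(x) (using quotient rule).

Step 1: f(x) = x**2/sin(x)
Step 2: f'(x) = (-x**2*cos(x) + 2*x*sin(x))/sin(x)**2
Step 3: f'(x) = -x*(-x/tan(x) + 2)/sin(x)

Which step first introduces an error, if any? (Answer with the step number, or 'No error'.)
Step 3

Step 3 is incorrect due to a sign flip.
The step shows: -x*(-x/tan(x) + 2)/sin(x)
The correct value should be: x*(-x/tan(x) + 2)/sin(x)

Explanation: The sign of the whole expression was flipped: the term x*(-x/tan(x) + 2)/sin(x) was incorrectly written as -x*(-x/tan(x) + 2)/sin(x)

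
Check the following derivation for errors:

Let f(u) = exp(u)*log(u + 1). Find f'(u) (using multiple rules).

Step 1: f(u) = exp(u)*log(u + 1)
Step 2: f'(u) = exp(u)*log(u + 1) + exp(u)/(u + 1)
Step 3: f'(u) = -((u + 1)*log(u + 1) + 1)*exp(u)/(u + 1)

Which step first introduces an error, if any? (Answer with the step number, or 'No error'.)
Step 3

Step 3 is incorrect due to a sign flip.
The step shows: -((u + 1)*log(u + 1) + 1)*exp(u)/(u + 1)
The correct value should be: ((u + 1)*log(u + 1) + 1)*exp(u)/(u + 1)

Explanation: The sign of the whole expression was flipped: the term ((u + 1)*log(u + 1) + 1)*exp(u)/(u + 1) was incorrectly written as -((u + 1)*log(u + 1) + 1)*exp(u)/(u + 1)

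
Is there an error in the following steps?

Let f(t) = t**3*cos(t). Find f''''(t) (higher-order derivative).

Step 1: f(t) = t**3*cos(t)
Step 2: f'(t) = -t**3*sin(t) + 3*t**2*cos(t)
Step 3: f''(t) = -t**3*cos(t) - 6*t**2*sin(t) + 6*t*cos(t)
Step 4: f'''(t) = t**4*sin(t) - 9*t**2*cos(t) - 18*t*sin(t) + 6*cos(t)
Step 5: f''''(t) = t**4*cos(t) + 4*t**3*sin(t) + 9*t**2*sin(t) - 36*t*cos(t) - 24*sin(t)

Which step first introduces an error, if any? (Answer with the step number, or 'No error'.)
Step 4

Step 4 is incorrect due to a wrong exponent.
The step shows: t**4*sin(t) - 9*t**2*cos(t) - 18*t*sin(t) + 6*cos(t)
The correct value should be: t**3*sin(t) - 9*t**2*cos(t) - 18*t*sin(t) + 6*cos(t)

Explanation: The exponent 3 on t was incorrectly written as 4: the term t**3*sin(t) was incorrectly written as t**4*sin(t)
The later steps are derived from this incorrect expression, so the error originates in Step 4.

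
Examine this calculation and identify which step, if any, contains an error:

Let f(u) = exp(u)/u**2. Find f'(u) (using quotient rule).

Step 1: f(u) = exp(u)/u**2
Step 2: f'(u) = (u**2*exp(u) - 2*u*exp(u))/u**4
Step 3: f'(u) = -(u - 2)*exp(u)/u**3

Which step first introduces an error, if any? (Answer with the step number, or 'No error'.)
Step 3

Step 3 is incorrect due to a sign flip.
The step shows: -(u - 2)*exp(u)/u**3
The correct value should be: (u - 2)*exp(u)/u**3

Explanation: The sign of the whole expression was flipped: the term (u - 2)*exp(u)/u**3 was incorrectly written as -(u - 2)*exp(u)/u**3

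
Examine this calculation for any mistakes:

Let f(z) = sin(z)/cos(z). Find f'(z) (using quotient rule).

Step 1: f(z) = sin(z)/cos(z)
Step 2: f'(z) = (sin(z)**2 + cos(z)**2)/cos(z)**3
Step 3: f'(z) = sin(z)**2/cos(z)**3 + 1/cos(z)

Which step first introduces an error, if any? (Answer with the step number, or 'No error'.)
Step 2

Step 2 is incorrect due to a wrong exponent.
The step shows: (sin(z)**2 + cos(z)**2)/cos(z)**3
The correct value should be: (sin(z)**2 + cos(z)**2)/cos(z)**2

Explanation: The exponent -2 on cos(z) was incorrectly written as -3: the term (sin(z)**2 + cos(z)**2)/cos(z)**2 was incorrectly written as (sin(z)**2 + cos(z)**2)/cos(z)**3
The later steps are derived from this incorrect expression, so the error originates in Step 2.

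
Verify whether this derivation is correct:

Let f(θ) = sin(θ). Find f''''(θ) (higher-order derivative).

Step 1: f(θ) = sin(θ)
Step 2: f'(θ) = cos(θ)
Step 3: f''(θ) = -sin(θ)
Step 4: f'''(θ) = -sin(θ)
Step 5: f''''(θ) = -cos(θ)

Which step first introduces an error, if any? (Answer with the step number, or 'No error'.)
Step 4

Step 4 is incorrect due to a wrong trig function.
The step shows: -sin(θ)
The correct value should be: -cos(θ)

Explanation: cos(θ) was incorrectly written as sin(θ): the term -cos(θ) was incorrectly written as -sin(θ)
The later steps are derived from this incorrect expression, so the error originates in Step 4.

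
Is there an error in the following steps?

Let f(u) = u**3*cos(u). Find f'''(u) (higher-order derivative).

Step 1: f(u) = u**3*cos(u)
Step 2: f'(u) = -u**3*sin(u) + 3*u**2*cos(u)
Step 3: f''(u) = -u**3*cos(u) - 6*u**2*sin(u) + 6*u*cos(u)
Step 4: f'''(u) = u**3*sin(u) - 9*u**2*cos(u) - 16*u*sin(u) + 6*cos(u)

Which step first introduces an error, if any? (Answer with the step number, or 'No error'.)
Step 4

Step 4 is incorrect due to a wrong coefficient.
The step shows: u**3*sin(u) - 9*u**2*cos(u) - 16*u*sin(u) + 6*cos(u)
The correct value should be: u**3*sin(u) - 9*u**2*cos(u) - 18*u*sin(u) + 6*cos(u)

Explanation: The coefficient -18 was incorrectly written as -16: the term -18*u*sin(u) was incorrectly written as -16*u*sin(u)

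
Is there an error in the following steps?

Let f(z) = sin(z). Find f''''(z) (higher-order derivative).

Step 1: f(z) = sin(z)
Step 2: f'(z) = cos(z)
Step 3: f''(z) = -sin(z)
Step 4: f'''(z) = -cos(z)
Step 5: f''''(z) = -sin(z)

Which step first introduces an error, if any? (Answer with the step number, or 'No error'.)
Step 5

Step 5 is incorrect due to a sign flip.
The step shows: -sin(z)
The correct value should be: sin(z)

Explanation: The sign of the whole expression was flipped: the term sin(z) was incorrectly written as -sin(z)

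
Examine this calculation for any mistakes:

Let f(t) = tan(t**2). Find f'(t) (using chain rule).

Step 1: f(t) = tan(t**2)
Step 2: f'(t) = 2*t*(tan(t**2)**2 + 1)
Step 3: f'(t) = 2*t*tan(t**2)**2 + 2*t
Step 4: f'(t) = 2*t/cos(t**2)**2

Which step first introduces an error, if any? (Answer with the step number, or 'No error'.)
No error

All steps in this derivation are correct.
The final answer f'(t) = 2*t/cos(t**2)**2 is valid.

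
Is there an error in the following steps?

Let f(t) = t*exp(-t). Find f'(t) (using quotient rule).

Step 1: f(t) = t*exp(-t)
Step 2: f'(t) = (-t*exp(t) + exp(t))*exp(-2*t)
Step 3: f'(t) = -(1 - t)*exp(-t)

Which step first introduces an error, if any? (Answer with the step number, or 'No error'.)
Step 3

Step 3 is incorrect due to a sign flip.
The step shows: -(1 - t)*exp(-t)
The correct value should be: (1 - t)*exp(-t)

Explanation: The sign of the whole expression was flipped: the term (1 - t)*exp(-t) was incorrectly written as -(1 - t)*exp(-t)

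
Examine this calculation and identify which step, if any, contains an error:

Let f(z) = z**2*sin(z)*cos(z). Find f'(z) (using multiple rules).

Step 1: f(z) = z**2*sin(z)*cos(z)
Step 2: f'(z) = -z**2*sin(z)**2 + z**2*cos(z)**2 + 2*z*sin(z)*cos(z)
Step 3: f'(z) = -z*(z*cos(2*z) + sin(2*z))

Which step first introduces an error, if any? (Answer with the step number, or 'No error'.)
Step 3

Step 3 is incorrect due to a sign flip.
The step shows: -z*(z*cos(2*z) + sin(2*z))
The correct value should be: z*(z*cos(2*z) + sin(2*z))

Explanation: The sign of the whole expression was flipped: the term z*(z*cos(2*z) + sin(2*z)) was incorrectly written as -z*(z*cos(2*z) + sin(2*z))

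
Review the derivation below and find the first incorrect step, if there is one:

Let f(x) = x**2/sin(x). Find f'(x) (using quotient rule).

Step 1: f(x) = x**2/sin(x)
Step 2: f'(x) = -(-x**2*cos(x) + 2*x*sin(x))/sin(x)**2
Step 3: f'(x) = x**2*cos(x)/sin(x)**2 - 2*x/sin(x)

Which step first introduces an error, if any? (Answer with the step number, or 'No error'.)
Step 2

Step 2 is incorrect due to a sign flip.
The step shows: -(-x**2*cos(x) + 2*x*sin(x))/sin(x)**2
The correct value should be: (-x**2*cos(x) + 2*x*sin(x))/sin(x)**2

Explanation: The sign of the whole expression was flipped: the term (-x**2*cos(x) + 2*x*sin(x))/sin(x)**2 was incorrectly written as -(-x**2*cos(x) + 2*x*sin(x))/sin(x)**2
The later steps are derived from this incorrect expression, so the error originates in Step 2.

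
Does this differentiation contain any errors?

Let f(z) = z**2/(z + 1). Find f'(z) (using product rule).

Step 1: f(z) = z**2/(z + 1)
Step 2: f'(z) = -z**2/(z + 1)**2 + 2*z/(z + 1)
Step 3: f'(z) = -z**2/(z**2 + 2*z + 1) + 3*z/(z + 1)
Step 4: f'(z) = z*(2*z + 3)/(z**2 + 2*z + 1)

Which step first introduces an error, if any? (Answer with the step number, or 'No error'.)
Step 3

Step 3 is incorrect due to a wrong coefficient.
The step shows: -z**2/(z**2 + 2*z + 1) + 3*z/(z + 1)
The correct value should be: -z**2/(z**2 + 2*z + 1) + 2*z/(z + 1)

Explanation: The coefficient 2 was incorrectly written as 3: the term 2*z/(z + 1) was incorrectly written as 3*z/(z + 1)
The later steps are derived from this incorrect expression, so the error originates in Step 3.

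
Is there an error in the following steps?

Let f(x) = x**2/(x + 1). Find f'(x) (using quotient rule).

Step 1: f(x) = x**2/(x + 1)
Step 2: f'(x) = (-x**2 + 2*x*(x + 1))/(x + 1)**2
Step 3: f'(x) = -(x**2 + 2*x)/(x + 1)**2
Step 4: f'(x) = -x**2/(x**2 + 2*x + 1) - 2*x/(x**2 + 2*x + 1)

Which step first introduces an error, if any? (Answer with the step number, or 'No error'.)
Step 3

Step 3 is incorrect due to a sign flip.
The step shows: -(x**2 + 2*x)/(x + 1)**2
The correct value should be: (x**2 + 2*x)/(x + 1)**2

Explanation: The sign of the whole expression was flipped: the term (x**2 + 2*x)/(x + 1)**2 was incorrectly written as -(x**2 + 2*x)/(x + 1)**2
The later steps are derived from this incorrect expression, so the error originates in Step 3.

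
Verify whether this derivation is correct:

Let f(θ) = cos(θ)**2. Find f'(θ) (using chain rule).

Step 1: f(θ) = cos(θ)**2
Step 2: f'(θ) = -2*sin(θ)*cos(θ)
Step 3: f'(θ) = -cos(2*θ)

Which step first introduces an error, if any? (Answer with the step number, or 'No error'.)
Step 3

Step 3 is incorrect due to a wrong trig function.
The step shows: -cos(2*θ)
The correct value should be: -sin(2*θ)

Explanation: sin(2*θ) was incorrectly written as cos(2*θ): the term -sin(2*θ) was incorrectly written as -cos(2*θ)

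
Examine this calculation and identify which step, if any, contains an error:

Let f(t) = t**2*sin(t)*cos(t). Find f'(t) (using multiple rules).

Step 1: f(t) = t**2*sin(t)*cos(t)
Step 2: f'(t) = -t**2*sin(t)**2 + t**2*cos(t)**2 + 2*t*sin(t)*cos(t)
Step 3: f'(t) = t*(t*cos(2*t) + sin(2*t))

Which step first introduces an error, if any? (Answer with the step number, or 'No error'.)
No error

All steps in this derivation are correct.
The final answer f'(t) = t*(t*cos(2*t) + sin(2*t)) is valid.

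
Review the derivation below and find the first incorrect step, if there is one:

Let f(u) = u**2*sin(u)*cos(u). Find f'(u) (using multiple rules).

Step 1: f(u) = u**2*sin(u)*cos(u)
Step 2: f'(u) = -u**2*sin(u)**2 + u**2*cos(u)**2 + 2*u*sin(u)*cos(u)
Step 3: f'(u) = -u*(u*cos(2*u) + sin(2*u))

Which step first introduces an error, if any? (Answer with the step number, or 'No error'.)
Step 3

Step 3 is incorrect due to a sign flip.
The step shows: -u*(u*cos(2*u) + sin(2*u))
The correct value should be: u*(u*cos(2*u) + sin(2*u))

Explanation: The sign of the whole expression was flipped: the term u*(u*cos(2*u) + sin(2*u)) was incorrectly written as -u*(u*cos(2*u) + sin(2*u))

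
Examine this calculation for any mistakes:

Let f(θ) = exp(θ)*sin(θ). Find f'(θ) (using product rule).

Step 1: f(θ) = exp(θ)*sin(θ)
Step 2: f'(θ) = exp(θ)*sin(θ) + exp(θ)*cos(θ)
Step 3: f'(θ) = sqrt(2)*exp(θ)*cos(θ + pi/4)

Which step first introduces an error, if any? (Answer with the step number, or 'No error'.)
Step 3

Step 3 is incorrect due to a wrong trig function.
The step shows: sqrt(2)*exp(θ)*cos(θ + pi/4)
The correct value should be: sqrt(2)*exp(θ)*sin(θ + pi/4)

Explanation: sin(θ + pi/4) was incorrectly written as cos(θ + pi/4): the term sqrt(2)*exp(θ)*sin(θ + pi/4) was incorrectly written as sqrt(2)*exp(θ)*cos(θ + pi/4)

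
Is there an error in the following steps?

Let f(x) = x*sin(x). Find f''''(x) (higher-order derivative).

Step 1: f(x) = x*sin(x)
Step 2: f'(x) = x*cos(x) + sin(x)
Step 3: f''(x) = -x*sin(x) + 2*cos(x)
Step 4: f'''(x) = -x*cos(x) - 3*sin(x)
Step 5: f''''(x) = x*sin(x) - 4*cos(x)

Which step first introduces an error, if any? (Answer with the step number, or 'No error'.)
No error

All steps in this derivation are correct.
The final answer f''''(x) = x*sin(x) - 4*cos(x) is valid.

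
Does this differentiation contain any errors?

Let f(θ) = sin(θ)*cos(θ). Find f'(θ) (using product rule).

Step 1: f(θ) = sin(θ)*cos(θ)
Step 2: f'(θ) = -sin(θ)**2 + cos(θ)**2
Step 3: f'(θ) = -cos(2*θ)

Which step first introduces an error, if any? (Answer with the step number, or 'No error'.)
Step 3

Step 3 is incorrect due to a sign flip.
The step shows: -cos(2*θ)
The correct value should be: cos(2*θ)

Explanation: The sign of the whole expression was flipped: the term cos(2*θ) was incorrectly written as -cos(2*θ)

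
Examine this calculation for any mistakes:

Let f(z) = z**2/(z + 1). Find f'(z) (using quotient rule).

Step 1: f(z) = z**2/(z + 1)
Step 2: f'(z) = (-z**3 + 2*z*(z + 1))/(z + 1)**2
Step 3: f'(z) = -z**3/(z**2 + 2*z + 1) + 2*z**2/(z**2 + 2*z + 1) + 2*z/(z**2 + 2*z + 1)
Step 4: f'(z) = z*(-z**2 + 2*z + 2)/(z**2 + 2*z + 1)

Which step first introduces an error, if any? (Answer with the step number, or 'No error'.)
Step 2

Step 2 is incorrect due to a wrong exponent.
The step shows: (-z**3 + 2*z*(z + 1))/(z + 1)**2
The correct value should be: (-z**2 + 2*z*(z + 1))/(z + 1)**2

Explanation: The exponent 2 on z was incorrectly written as 3: the term (-z**2 + 2*z*(z + 1))/(z + 1)**2 was incorrectly written as (-z**3 + 2*z*(z + 1))/(z + 1)**2
The later steps are derived from this incorrect expression, so the error originates in Step 2.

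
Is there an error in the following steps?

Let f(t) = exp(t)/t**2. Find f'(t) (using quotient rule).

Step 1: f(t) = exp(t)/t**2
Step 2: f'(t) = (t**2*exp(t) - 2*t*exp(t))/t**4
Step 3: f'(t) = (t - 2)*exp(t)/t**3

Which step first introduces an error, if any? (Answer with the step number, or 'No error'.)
No error

All steps in this derivation are correct.
The final answer f'(t) = (t - 2)*exp(t)/t**3 is valid.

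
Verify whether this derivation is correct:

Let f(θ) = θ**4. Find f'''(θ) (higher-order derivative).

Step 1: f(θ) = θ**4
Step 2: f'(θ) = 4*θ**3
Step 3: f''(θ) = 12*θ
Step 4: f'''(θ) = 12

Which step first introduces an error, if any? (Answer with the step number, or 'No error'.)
Step 3

Step 3 is incorrect due to a wrong exponent.
The step shows: 12*θ
The correct value should be: 12*θ**2

Explanation: The exponent 2 on θ was incorrectly written as 1: the term 12*θ**2 was incorrectly written as 12*θ
The later steps are derived from this incorrect expression, so the error originates in Step 3.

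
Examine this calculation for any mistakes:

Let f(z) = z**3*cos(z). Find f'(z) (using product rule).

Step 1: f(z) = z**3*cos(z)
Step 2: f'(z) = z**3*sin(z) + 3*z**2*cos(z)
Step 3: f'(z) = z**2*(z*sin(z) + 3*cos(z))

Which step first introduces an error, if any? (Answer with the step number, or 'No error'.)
Step 2

Step 2 is incorrect due to a sign flip.
The step shows: z**3*sin(z) + 3*z**2*cos(z)
The correct value should be: -z**3*sin(z) + 3*z**2*cos(z)

Explanation: The sign of one term was flipped: the term -z**3*sin(z) was incorrectly written as z**3*sin(z)
The later steps are derived from this incorrect expression, so the error originates in Step 2.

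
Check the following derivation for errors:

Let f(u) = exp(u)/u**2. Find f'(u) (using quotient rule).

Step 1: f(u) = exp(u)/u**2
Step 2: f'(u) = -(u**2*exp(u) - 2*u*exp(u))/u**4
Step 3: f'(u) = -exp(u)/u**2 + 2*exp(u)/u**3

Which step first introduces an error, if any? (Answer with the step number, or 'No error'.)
Step 2

Step 2 is incorrect due to a sign flip.
The step shows: -(u**2*exp(u) - 2*u*exp(u))/u**4
The correct value should be: (u**2*exp(u) - 2*u*exp(u))/u**4

Explanation: The sign of the whole expression was flipped: the term (u**2*exp(u) - 2*u*exp(u))/u**4 was incorrectly written as -(u**2*exp(u) - 2*u*exp(u))/u**4
The later steps are derived from this incorrect expression, so the error originates in Step 2.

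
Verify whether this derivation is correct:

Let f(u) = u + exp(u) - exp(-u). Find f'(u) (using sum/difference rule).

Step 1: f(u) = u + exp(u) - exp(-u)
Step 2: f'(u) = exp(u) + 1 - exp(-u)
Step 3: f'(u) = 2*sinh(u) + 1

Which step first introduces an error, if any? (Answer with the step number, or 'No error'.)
Step 2

Step 2 is incorrect due to a sign flip.
The step shows: exp(u) + 1 - exp(-u)
The correct value should be: exp(u) + 1 + exp(-u)

Explanation: The sign of one term was flipped: the term exp(-u) was incorrectly written as -exp(-u)
The later steps are derived from this incorrect expression, so the error originates in Step 2.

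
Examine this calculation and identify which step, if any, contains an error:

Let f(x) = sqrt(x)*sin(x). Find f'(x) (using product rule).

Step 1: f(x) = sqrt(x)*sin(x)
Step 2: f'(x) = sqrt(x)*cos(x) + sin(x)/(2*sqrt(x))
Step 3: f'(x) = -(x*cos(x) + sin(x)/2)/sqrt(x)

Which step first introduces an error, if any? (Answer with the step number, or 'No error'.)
Step 3

Step 3 is incorrect due to a sign flip.
The step shows: -(x*cos(x) + sin(x)/2)/sqrt(x)
The correct value should be: (x*cos(x) + sin(x)/2)/sqrt(x)

Explanation: The sign of the whole expression was flipped: the term (x*cos(x) + sin(x)/2)/sqrt(x) was incorrectly written as -(x*cos(x) + sin(x)/2)/sqrt(x)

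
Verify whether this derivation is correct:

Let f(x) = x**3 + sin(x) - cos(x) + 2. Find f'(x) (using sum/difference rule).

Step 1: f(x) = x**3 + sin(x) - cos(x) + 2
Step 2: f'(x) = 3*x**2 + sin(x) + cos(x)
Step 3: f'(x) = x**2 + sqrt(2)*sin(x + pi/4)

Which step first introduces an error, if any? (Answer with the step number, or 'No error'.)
Step 3

Step 3 is incorrect due to a wrong coefficient.
The step shows: x**2 + sqrt(2)*sin(x + pi/4)
The correct value should be: 3*x**2 + sqrt(2)*sin(x + pi/4)

Explanation: The coefficient 3 was incorrectly written as 1: the term 3*x**2 was incorrectly written as x**2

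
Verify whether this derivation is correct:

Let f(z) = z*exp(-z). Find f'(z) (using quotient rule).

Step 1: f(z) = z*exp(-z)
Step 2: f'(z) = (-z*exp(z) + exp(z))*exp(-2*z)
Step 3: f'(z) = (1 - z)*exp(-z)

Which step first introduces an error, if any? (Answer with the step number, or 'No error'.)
No error

All steps in this derivation are correct.
The final answer f'(z) = (1 - z)*exp(-z) is valid.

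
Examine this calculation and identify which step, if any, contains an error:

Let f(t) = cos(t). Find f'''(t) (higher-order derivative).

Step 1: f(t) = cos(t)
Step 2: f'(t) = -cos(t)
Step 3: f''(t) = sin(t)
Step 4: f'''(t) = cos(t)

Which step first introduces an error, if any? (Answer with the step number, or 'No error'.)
Step 2

Step 2 is incorrect due to a wrong trig function.
The step shows: -cos(t)
The correct value should be: -sin(t)

Explanation: sin(t) was incorrectly written as cos(t): the term -sin(t) was incorrectly written as -cos(t)
The later steps are derived from this incorrect expression, so the error originates in Step 2.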